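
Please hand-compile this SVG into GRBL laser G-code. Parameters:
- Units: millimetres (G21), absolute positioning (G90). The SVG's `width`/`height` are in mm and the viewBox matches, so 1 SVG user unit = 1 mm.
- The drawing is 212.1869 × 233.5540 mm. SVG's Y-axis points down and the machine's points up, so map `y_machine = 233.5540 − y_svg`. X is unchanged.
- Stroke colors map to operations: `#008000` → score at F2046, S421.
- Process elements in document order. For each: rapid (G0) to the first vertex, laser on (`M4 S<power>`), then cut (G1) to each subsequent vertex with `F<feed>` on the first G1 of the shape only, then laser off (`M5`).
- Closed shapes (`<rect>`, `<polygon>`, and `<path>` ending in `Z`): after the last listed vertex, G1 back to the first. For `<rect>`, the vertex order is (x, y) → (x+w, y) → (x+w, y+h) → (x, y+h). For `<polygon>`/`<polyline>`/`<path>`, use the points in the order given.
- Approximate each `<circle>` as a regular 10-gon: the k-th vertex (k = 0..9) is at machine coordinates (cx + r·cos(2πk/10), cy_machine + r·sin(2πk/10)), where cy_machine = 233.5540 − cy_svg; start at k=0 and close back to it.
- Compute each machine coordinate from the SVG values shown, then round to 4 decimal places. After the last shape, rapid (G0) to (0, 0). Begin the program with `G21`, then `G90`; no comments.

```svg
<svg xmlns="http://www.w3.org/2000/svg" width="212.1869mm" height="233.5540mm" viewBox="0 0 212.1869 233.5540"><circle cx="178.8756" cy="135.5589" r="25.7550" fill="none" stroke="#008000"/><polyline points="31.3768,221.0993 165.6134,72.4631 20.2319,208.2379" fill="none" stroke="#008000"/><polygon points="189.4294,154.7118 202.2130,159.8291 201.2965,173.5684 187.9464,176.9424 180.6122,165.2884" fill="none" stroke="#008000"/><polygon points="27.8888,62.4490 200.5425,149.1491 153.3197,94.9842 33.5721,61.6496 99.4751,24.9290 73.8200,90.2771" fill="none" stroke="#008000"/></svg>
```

viewBox `0 0 212.1869 233.5540` with mm width/height → 1 unit = 1 mm. Flip: y_m = 233.5540 − y_svg.

**Shape 1** — `<circle>` circle, stroke `#008000` → score (S421, F2046). Machine vertices: (204.6306,97.9951) → (199.7118,113.1335) → (186.8343,122.4896) → (170.9169,122.4896) → (158.0394,113.1335) → (153.1206,97.9951) → (158.0394,82.8567) → (170.9169,73.5006) → (186.8343,73.5006) → (199.7118,82.8567) → (204.6306,97.9951). Closed: final G1 returns to the first vertex.

**Shape 2** — `<polyline>` open polyline, stroke `#008000` → score (S421, F2046). Machine vertices: (31.3768,12.4547) → (165.6134,161.0909) → (20.2319,25.3161). Open path.

**Shape 3** — `<polygon>` regular polygon, stroke `#008000` → score (S421, F2046). Machine vertices: (189.4294,78.8422) → (202.2130,73.7249) → (201.2965,59.9856) → (187.9464,56.6116) → (180.6122,68.2656) → (189.4294,78.8422). Closed: final G1 returns to the first vertex.

**Shape 4** — `<polygon>` closed polygon, stroke `#008000` → score (S421, F2046). Machine vertices: (27.8888,171.1050) → (200.5425,84.4049) → (153.3197,138.5698) → (33.5721,171.9044) → (99.4751,208.6250) → (73.8200,143.2769) → (27.8888,171.1050). Closed: final G1 returns to the first vertex.

G21
G90
G0 X204.6306 Y97.9951
M4 S421
G1 X199.7118 Y113.1335 F2046
G1 X186.8343 Y122.4896
G1 X170.9169 Y122.4896
G1 X158.0394 Y113.1335
G1 X153.1206 Y97.9951
G1 X158.0394 Y82.8567
G1 X170.9169 Y73.5006
G1 X186.8343 Y73.5006
G1 X199.7118 Y82.8567
G1 X204.6306 Y97.9951
M5
G0 X31.3768 Y12.4547
M4 S421
G1 X165.6134 Y161.0909 F2046
G1 X20.2319 Y25.3161
M5
G0 X189.4294 Y78.8422
M4 S421
G1 X202.2130 Y73.7249 F2046
G1 X201.2965 Y59.9856
G1 X187.9464 Y56.6116
G1 X180.6122 Y68.2656
G1 X189.4294 Y78.8422
M5
G0 X27.8888 Y171.1050
M4 S421
G1 X200.5425 Y84.4049 F2046
G1 X153.3197 Y138.5698
G1 X33.5721 Y171.9044
G1 X99.4751 Y208.6250
G1 X73.8200 Y143.2769
G1 X27.8888 Y171.1050
M5
G0 X0.0000 Y0.0000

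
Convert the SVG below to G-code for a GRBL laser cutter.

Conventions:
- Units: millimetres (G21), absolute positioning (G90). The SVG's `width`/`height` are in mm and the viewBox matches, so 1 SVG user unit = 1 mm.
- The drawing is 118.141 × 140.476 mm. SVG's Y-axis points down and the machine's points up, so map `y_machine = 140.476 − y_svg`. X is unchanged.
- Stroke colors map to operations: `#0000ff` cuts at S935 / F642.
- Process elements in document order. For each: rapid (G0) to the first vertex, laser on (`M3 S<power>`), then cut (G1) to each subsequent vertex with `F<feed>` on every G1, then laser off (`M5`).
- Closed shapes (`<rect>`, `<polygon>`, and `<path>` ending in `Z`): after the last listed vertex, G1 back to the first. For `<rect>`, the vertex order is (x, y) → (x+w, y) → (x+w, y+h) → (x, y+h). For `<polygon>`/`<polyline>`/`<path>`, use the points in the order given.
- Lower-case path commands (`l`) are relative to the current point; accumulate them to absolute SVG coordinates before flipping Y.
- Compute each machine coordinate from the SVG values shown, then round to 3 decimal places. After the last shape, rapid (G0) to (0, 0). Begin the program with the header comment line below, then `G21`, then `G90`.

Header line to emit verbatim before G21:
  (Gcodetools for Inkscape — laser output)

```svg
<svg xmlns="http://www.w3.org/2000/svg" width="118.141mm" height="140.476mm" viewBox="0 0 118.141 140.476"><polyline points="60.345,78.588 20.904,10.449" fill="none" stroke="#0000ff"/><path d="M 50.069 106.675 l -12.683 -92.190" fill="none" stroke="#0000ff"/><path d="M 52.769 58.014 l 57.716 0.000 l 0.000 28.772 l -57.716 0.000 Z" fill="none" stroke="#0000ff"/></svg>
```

(Gcodetools for Inkscape — laser output)
G21
G90
G0 X60.345 Y61.888
M3 S935
G1 X20.904 Y130.027 F642
M5
G0 X50.069 Y33.801
M3 S935
G1 X37.386 Y125.991 F642
M5
G0 X52.769 Y82.462
M3 S935
G1 X110.485 Y82.462 F642
G1 X110.485 Y53.690 F642
G1 X52.769 Y53.690 F642
G1 X52.769 Y82.462 F642
M5
G0 X0.000 Y0.000

1 u = 1 mm; y_m = 140.476 − y.

[1] `<polyline>` line segment, #0000ff→cut S935 F642: (60.345,61.888) → (20.904,130.027)

[2] `<path>` line segment, #0000ff→cut S935 F642: (50.069,33.801) → (37.386,125.991)

[3] `<path>` rectangle, #0000ff→cut S935 F642: (52.769,82.462) → (110.485,82.462) → (110.485,53.690) → (52.769,53.690) → (52.769,82.462) (closed)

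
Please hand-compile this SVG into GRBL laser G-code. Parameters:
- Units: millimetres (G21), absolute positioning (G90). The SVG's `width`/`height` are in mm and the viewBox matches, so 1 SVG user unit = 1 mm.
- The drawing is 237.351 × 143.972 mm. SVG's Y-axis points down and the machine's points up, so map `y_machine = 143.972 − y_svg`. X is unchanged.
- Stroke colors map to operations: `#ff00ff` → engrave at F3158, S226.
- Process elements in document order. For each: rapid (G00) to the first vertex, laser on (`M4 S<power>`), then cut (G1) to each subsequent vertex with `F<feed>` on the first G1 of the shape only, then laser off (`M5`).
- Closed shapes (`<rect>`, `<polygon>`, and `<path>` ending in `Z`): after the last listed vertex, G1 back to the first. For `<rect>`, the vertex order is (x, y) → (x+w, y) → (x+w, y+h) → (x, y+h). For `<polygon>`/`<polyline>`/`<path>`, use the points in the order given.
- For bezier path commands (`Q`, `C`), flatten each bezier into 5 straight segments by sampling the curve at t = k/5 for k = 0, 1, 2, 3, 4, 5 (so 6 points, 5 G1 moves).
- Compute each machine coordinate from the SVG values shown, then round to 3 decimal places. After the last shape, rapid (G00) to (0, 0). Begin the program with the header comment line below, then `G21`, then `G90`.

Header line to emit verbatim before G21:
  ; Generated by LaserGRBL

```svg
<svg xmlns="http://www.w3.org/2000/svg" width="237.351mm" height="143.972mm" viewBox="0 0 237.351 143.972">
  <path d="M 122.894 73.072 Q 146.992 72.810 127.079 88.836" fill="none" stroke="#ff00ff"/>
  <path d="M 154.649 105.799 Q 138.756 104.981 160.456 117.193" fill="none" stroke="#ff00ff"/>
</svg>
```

; Generated by LaserGRBL
G21
G90
G00 X122.894 Y70.900
M4 S226
G1 X130.773 Y70.353 F3158
G1 X135.131 Y68.504
G1 X135.968 Y65.351
G1 X133.284 Y60.895
G1 X127.079 Y55.136
M5
G00 X154.649 Y38.173
M4 S226
G1 X149.796 Y37.979 F3158
G1 X147.949 Y36.743
G1 X149.111 Y34.464
G1 X153.280 Y31.143
G1 X160.456 Y26.779
M5
G00 X0.000 Y0.000

viewBox `0 0 237.351 143.972` with mm width/height → 1 unit = 1 mm. Flip: y_m = 143.972 − y_svg.

**Shape 1** — `<path>` quadratic bezier, stroke `#ff00ff` → engrave (S226, F3158). Control points (SVG): P0=(122.894,73.072), P1=(146.992,72.810), P2=(127.079,88.836); sampled at t=k/5. Machine vertices: (122.894,70.900) → (130.773,70.353) → (135.131,68.504) → (135.968,65.351) → (133.284,60.895) → (127.079,55.136). Open path.

**Shape 2** — `<path>` quadratic bezier, stroke `#ff00ff` → engrave (S226, F3158). Control points (SVG): P0=(154.649,105.799), P1=(138.756,104.981), P2=(160.456,117.193); sampled at t=k/5. Machine vertices: (154.649,38.173) → (149.796,37.979) → (147.949,36.743) → (149.111,34.464) → (153.280,31.143) → (160.456,26.779). Open path.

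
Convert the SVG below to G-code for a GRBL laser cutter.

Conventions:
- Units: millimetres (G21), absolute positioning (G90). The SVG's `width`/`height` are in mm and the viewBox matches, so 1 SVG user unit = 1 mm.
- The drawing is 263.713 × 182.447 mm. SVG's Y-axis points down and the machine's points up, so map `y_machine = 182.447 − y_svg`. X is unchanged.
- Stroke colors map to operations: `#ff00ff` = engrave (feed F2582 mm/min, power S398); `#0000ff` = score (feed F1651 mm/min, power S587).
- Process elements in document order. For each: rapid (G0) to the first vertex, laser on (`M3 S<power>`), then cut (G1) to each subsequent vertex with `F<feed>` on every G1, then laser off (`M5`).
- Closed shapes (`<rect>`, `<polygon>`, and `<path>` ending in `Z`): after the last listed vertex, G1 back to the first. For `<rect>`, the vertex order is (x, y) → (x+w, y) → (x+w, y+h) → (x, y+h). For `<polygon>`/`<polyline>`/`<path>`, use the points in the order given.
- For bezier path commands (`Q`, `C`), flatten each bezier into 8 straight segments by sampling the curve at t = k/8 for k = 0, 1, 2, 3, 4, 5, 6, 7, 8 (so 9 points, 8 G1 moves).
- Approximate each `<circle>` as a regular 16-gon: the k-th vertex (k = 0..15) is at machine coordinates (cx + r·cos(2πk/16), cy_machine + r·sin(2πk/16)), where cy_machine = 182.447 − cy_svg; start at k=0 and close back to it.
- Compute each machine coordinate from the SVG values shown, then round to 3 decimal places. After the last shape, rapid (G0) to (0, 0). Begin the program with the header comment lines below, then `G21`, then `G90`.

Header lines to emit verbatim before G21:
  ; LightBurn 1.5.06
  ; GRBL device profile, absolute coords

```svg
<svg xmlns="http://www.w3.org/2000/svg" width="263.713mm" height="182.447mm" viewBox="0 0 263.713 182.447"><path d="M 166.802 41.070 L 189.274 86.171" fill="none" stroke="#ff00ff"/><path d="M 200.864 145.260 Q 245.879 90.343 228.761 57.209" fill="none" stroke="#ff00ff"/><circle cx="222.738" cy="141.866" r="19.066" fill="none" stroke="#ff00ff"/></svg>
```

viewBox `0 0 263.713 182.447` with mm width/height → 1 unit = 1 mm. Flip: y_m = 182.447 − y_svg.

**Shape 1** — `<path>` line segment, stroke `#ff00ff` → engrave (S398, F2582). Machine vertices: (166.802,141.377) → (189.274,96.276). Open path.

**Shape 2** — `<path>` quadratic bezier, stroke `#ff00ff` → engrave (S398, F2582). Control points (SVG): P0=(200.864,145.260), P1=(245.879,90.343), P2=(228.761,57.209); sampled at t=k/8. Machine vertices: (200.864,37.187) → (211.147,50.576) → (219.488,63.284) → (225.888,75.312) → (230.346,86.658) → (232.862,97.324) → (233.437,107.310) → (232.070,116.614) → (228.761,125.238). Open path.

**Shape 3** — `<circle>` circle, stroke `#ff00ff` → engrave (S398, F2582). Machine vertices: (241.804,40.581) → (240.353,47.877) → (236.220,54.063) → (230.034,58.196) → (222.738,59.647) → (215.442,58.196) → (209.256,54.063) → (205.123,47.877) → (203.672,40.581) → (205.123,33.285) → (209.256,27.099) → (215.442,22.966) → (222.738,21.515) → (230.034,22.966) → (236.220,27.099) → (240.353,33.285) → (241.804,40.581). Closed: final G1 returns to the first vertex.

; LightBurn 1.5.06
; GRBL device profile, absolute coords
G21
G90
G0 X166.802 Y141.377
M3 S398
G1 X189.274 Y96.276 F2582
M5
G0 X200.864 Y37.187
M3 S398
G1 X211.147 Y50.576 F2582
G1 X219.488 Y63.284 F2582
G1 X225.888 Y75.312 F2582
G1 X230.346 Y86.658 F2582
G1 X232.862 Y97.324 F2582
G1 X233.437 Y107.310 F2582
G1 X232.070 Y116.614 F2582
G1 X228.761 Y125.238 F2582
M5
G0 X241.804 Y40.581
M3 S398
G1 X240.353 Y47.877 F2582
G1 X236.220 Y54.063 F2582
G1 X230.034 Y58.196 F2582
G1 X222.738 Y59.647 F2582
G1 X215.442 Y58.196 F2582
G1 X209.256 Y54.063 F2582
G1 X205.123 Y47.877 F2582
G1 X203.672 Y40.581 F2582
G1 X205.123 Y33.285 F2582
G1 X209.256 Y27.099 F2582
G1 X215.442 Y22.966 F2582
G1 X222.738 Y21.515 F2582
G1 X230.034 Y22.966 F2582
G1 X236.220 Y27.099 F2582
G1 X240.353 Y33.285 F2582
G1 X241.804 Y40.581 F2582
M5
G0 X0.000 Y0.000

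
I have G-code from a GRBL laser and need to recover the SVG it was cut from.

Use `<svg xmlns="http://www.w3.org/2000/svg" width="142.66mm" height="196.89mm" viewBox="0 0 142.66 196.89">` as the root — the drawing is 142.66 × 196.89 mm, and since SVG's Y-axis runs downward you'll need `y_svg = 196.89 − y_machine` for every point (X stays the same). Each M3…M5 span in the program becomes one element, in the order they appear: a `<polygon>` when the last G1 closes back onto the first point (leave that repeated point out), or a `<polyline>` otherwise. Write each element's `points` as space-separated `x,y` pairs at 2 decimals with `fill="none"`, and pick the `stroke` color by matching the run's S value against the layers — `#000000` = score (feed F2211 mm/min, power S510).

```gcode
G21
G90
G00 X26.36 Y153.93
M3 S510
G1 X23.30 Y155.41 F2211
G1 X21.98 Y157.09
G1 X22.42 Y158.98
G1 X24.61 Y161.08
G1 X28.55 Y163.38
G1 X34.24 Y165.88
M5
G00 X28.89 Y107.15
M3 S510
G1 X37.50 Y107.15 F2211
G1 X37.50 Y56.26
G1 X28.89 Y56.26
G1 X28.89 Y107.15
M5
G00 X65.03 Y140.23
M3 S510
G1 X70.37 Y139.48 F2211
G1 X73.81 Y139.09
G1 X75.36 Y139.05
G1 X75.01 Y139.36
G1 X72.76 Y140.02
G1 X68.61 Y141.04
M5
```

<svg xmlns="http://www.w3.org/2000/svg" width="142.66mm" height="196.89mm" viewBox="0 0 142.66 196.89">
  <polyline points="26.36,42.96 23.30,41.48 21.98,39.80 22.42,37.91 24.61,35.81 28.55,33.51 34.24,31.01" fill="none" stroke="#000000"/>
  <polygon points="28.89,89.74 37.50,89.74 37.50,140.63 28.89,140.63" fill="none" stroke="#000000"/>
  <polyline points="65.03,56.66 70.37,57.41 73.81,57.80 75.36,57.84 75.01,57.53 72.76,56.87 68.61,55.85" fill="none" stroke="#000000"/>
</svg>

Machine Y-up, SVG Y-down with viewBox height 196.89, so y_svg = 196.89 − y_machine; X carries over. Every run uses S510, so all elements get stroke `#000000` (score).

Run 1: The run is open, so emit a `<polyline>` with points (Y-flipped): 26.36,42.96 23.30,41.48 21.98,39.80 22.42,37.91 24.61,35.81 28.55,33.51 34.24,31.01.

Run 2: The run returns to its start, so emit a `<polygon>` with points (Y-flipped): 28.89,89.74 37.50,89.74 37.50,140.63 28.89,140.63.

Run 3: The run is open, so emit a `<polyline>` with points (Y-flipped): 65.03,56.66 70.37,57.41 73.81,57.80 75.36,57.84 75.01,57.53 72.76,56.87 68.61,55.85.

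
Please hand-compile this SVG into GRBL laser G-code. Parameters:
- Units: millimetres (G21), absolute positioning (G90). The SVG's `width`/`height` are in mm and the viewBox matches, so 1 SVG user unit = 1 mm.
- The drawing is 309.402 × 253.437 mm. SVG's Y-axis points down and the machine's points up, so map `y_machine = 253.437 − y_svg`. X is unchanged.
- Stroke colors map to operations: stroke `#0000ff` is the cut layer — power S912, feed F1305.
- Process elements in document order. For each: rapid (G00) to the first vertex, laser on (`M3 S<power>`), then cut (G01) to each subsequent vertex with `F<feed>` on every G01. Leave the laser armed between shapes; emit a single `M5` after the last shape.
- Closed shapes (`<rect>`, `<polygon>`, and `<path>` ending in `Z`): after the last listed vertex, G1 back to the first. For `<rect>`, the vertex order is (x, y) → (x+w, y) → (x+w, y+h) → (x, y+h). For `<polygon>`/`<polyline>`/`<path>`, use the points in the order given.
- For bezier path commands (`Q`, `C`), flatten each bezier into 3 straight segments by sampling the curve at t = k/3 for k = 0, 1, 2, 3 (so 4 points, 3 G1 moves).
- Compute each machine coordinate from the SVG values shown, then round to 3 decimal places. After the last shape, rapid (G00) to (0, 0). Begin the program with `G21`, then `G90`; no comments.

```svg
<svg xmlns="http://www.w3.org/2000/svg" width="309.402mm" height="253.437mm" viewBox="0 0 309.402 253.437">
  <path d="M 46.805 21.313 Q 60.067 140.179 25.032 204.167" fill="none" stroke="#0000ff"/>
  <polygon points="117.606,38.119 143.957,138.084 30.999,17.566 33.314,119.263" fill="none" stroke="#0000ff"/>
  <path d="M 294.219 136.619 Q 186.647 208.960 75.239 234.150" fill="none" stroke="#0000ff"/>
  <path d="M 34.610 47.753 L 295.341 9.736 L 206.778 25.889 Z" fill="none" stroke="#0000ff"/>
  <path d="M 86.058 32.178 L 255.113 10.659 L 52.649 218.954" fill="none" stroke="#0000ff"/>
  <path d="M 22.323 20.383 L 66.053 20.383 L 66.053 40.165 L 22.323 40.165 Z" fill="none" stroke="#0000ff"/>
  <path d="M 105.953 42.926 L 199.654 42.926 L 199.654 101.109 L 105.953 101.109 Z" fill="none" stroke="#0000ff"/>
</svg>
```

G21
G90
G00 X46.805 Y232.124
M3 S912
G01 X50.280 Y158.978 F1305
G01 X43.022 Y98.026 F1305
G01 X25.032 Y49.270 F1305
G00 X117.606 Y215.318
M3 S912
G01 X143.957 Y115.353 F1305
G01 X30.999 Y235.871 F1305
G01 X33.314 Y134.174 F1305
G01 X117.606 Y215.318 F1305
G00 X294.219 Y116.818
M3 S912
G01 X222.078 Y73.830 F1305
G01 X149.085 Y41.319 F1305
G01 X75.239 Y19.287 F1305
G00 X34.610 Y205.684
M3 S912
G01 X295.341 Y243.701 F1305
G01 X206.778 Y227.548 F1305
G01 X34.610 Y205.684 F1305
G00 X86.058 Y221.259
M3 S912
G01 X255.113 Y242.778 F1305
G01 X52.649 Y34.483 F1305
G00 X22.323 Y233.054
M3 S912
G01 X66.053 Y233.054 F1305
G01 X66.053 Y213.272 F1305
G01 X22.323 Y213.272 F1305
G01 X22.323 Y233.054 F1305
G00 X105.953 Y210.511
M3 S912
G01 X199.654 Y210.511 F1305
G01 X199.654 Y152.328 F1305
G01 X105.953 Y152.328 F1305
G01 X105.953 Y210.511 F1305
M5
G00 X0.000 Y0.000

viewBox `0 0 309.402 253.437` with mm width/height → 1 unit = 1 mm. Flip: y_m = 253.437 − y_svg.

**Shape 1** — `<path>` quadratic bezier, stroke `#0000ff` → cut (S912, F1305). Control points (SVG): P0=(46.805,21.313), P1=(60.067,140.179), P2=(25.032,204.167); sampled at t=k/3. Machine vertices: (46.805,232.124) → (50.280,158.978) → (43.022,98.026) → (25.032,49.270). Open path.

**Shape 2** — `<polygon>` closed polygon, stroke `#0000ff` → cut (S912, F1305). Machine vertices: (117.606,215.318) → (143.957,115.353) → (30.999,235.871) → (33.314,134.174) → (117.606,215.318). Closed: final G1 returns to the first vertex.

**Shape 3** — `<path>` quadratic bezier, stroke `#0000ff` → cut (S912, F1305). Control points (SVG): P0=(294.219,136.619), P1=(186.647,208.960), P2=(75.239,234.150); sampled at t=k/3. Machine vertices: (294.219,116.818) → (222.078,73.830) → (149.085,41.319) → (75.239,19.287). Open path.

**Shape 4** — `<path>` closed polygon, stroke `#0000ff` → cut (S912, F1305). Machine vertices: (34.610,205.684) → (295.341,243.701) → (206.778,227.548) → (34.610,205.684). Closed: final G1 returns to the first vertex.

**Shape 5** — `<path>` open polyline, stroke `#0000ff` → cut (S912, F1305). Machine vertices: (86.058,221.259) → (255.113,242.778) → (52.649,34.483). Open path.

**Shape 6** — `<path>` rectangle, stroke `#0000ff` → cut (S912, F1305). Machine vertices: (22.323,233.054) → (66.053,233.054) → (66.053,213.272) → (22.323,213.272) → (22.323,233.054). Closed: final G1 returns to the first vertex.

**Shape 7** — `<path>` rectangle, stroke `#0000ff` → cut (S912, F1305). Machine vertices: (105.953,210.511) → (199.654,210.511) → (199.654,152.328) → (105.953,152.328) → (105.953,210.511). Closed: final G1 returns to the first vertex.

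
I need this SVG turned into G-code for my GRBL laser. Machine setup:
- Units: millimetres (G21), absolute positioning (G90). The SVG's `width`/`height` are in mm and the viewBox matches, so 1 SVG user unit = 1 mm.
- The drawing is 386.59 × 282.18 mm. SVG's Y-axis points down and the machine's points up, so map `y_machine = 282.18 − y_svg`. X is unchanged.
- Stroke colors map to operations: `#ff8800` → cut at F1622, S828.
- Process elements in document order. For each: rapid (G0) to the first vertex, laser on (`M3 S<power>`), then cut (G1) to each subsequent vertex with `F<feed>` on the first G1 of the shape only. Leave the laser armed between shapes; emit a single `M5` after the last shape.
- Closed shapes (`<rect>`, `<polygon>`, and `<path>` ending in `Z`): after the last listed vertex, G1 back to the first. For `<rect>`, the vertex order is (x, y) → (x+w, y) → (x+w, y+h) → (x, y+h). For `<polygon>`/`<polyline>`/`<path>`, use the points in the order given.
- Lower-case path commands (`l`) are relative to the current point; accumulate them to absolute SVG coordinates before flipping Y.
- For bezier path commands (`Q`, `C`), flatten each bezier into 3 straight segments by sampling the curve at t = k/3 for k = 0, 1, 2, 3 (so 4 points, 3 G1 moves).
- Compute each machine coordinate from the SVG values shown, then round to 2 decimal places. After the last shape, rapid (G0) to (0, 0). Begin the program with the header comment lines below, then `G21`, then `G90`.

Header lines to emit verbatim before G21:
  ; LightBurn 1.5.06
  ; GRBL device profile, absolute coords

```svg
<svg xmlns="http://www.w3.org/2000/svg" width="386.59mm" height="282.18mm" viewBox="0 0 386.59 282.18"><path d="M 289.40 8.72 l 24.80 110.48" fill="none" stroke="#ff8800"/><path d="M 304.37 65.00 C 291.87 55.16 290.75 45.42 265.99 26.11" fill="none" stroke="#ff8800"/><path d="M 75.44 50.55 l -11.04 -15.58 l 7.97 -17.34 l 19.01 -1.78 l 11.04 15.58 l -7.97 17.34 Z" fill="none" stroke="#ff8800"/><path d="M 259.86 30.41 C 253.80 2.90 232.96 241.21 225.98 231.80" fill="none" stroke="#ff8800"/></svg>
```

Since the viewBox matches the mm dimensions, user units are millimetres directly. The only transform is the Y-flip y_m = 282.18 − y_svg.

Shape 1 is a line segment drawn with `<path>`. Its stroke #ff8800 means cut at S828, F1622. After flipping Y the toolpath is (289.40,273.46) → (314.20,162.98).

Shape 2 is a cubic bezier drawn with `<path>`. Its stroke #ff8800 means cut at S828, F1622. After flipping Y the toolpath is (304.37,217.18) → (294.37,227.34) → (284.17,239.59) → (265.99,256.07).

Shape 3 is a regular polygon drawn with `<path>`. Its stroke #ff8800 means cut at S828, F1622. After flipping Y the toolpath is (75.44,231.63) → (64.40,247.21) → (72.37,264.55) → (91.38,266.33) → (102.42,250.75) → (94.45,233.41) → (75.44,231.63), returning to the start.

Shape 4 is a cubic bezier drawn with `<path>`. Its stroke #ff8800 means cut at S828, F1622. After flipping Y the toolpath is (259.86,251.77) → (249.93,209.69) → (236.52,104.52) → (225.98,50.38).

; LightBurn 1.5.06
; GRBL device profile, absolute coords
G21
G90
G0 X289.40 Y273.46
M3 S828
G1 X314.20 Y162.98 F1622
G0 X304.37 Y217.18
M3 S828
G1 X294.37 Y227.34 F1622
G1 X284.17 Y239.59
G1 X265.99 Y256.07
G0 X75.44 Y231.63
M3 S828
G1 X64.40 Y247.21 F1622
G1 X72.37 Y264.55
G1 X91.38 Y266.33
G1 X102.42 Y250.75
G1 X94.45 Y233.41
G1 X75.44 Y231.63
G0 X259.86 Y251.77
M3 S828
G1 X249.93 Y209.69 F1622
G1 X236.52 Y104.52
G1 X225.98 Y50.38
M5
G0 X0.00 Y0.00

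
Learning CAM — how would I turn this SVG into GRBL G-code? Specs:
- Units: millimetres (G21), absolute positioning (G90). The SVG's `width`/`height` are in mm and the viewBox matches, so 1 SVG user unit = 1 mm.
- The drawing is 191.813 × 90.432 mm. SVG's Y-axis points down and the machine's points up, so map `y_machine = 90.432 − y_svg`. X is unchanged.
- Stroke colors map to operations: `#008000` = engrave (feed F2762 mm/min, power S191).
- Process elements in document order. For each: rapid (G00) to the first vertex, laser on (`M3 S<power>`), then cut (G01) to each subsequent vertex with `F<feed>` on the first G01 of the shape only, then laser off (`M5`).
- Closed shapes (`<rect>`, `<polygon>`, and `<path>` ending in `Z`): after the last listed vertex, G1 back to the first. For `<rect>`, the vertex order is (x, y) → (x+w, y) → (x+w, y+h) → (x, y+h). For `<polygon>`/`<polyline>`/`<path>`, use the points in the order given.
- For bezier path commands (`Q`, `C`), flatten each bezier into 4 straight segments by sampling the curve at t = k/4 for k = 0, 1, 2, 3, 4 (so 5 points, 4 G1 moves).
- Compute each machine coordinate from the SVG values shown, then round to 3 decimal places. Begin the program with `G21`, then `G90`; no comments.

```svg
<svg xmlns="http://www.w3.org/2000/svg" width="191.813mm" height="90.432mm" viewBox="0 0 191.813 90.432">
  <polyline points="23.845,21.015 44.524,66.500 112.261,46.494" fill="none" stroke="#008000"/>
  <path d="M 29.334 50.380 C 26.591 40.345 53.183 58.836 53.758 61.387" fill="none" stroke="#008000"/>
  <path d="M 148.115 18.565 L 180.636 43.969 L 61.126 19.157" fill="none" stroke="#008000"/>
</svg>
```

viewBox `0 0 191.813 90.432` with mm width/height → 1 unit = 1 mm. Flip: y_m = 90.432 − y_svg.

**Shape 1** — `<polyline>` open polyline, stroke `#008000` → engrave (S191, F2762). Machine vertices: (23.845,69.417) → (44.524,23.932) → (112.261,43.938). Open path.

**Shape 2** — `<path>` cubic bezier, stroke `#008000` → engrave (S191, F2762). Control points (SVG): P0=(29.334,50.380), P1=(26.591,40.345), P2=(53.183,58.836), P3=(53.758,61.387); sampled at t=k/4. Machine vertices: (29.334,40.052) → (31.912,42.924) → (40.302,39.268) → (49.313,33.252) → (53.758,29.045). Open path.

**Shape 3** — `<path>` open polyline, stroke `#008000` → engrave (S191, F2762). Machine vertices: (148.115,71.867) → (180.636,46.463) → (61.126,71.275). Open path.

G21
G90
G00 X23.845 Y69.417
M3 S191
G01 X44.524 Y23.932 F2762
G01 X112.261 Y43.938
M5
G00 X29.334 Y40.052
M3 S191
G01 X31.912 Y42.924 F2762
G01 X40.302 Y39.268
G01 X49.313 Y33.252
G01 X53.758 Y29.045
M5
G00 X148.115 Y71.867
M3 S191
G01 X180.636 Y46.463 F2762
G01 X61.126 Y71.275
M5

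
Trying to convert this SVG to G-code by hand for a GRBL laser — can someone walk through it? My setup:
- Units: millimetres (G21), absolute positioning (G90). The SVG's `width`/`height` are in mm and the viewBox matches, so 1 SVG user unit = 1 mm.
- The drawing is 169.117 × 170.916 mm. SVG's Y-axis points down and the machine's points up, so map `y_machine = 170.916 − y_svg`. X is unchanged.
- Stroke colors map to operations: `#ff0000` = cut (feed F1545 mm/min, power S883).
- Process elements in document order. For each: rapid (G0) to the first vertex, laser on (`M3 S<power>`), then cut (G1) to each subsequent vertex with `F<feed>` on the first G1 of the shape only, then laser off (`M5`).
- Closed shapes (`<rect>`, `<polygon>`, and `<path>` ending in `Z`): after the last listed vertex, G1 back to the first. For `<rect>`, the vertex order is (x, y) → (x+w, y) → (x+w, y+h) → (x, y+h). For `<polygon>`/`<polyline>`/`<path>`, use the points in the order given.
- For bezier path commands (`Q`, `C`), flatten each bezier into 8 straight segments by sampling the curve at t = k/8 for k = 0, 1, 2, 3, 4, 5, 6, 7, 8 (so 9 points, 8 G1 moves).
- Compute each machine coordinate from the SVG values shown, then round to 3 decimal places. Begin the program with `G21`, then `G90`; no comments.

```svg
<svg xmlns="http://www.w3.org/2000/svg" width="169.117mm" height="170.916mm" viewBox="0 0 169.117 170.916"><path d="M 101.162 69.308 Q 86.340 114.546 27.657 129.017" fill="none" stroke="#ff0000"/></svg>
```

Since the viewBox matches the mm dimensions, user units are millimetres directly. The only transform is the Y-flip y_m = 170.916 − y_svg.

Shape 1 is a quadratic bezier drawn with `<path>`. Its stroke #ff0000 means cut at S883, F1545. After flipping Y the toolpath is (101.162,101.608) → (96.771,90.779) → (91.010,80.912) → (83.878,72.006) → (75.375,64.062) → (65.501,57.079) → (54.257,51.057) → (41.642,45.997) → (27.657,41.899).

G21
G90
G0 X101.162 Y101.608
M3 S883
G1 X96.771 Y90.779 F1545
G1 X91.010 Y80.912
G1 X83.878 Y72.006
G1 X75.375 Y64.062
G1 X65.501 Y57.079
G1 X54.257 Y51.057
G1 X41.642 Y45.997
G1 X27.657 Y41.899
M5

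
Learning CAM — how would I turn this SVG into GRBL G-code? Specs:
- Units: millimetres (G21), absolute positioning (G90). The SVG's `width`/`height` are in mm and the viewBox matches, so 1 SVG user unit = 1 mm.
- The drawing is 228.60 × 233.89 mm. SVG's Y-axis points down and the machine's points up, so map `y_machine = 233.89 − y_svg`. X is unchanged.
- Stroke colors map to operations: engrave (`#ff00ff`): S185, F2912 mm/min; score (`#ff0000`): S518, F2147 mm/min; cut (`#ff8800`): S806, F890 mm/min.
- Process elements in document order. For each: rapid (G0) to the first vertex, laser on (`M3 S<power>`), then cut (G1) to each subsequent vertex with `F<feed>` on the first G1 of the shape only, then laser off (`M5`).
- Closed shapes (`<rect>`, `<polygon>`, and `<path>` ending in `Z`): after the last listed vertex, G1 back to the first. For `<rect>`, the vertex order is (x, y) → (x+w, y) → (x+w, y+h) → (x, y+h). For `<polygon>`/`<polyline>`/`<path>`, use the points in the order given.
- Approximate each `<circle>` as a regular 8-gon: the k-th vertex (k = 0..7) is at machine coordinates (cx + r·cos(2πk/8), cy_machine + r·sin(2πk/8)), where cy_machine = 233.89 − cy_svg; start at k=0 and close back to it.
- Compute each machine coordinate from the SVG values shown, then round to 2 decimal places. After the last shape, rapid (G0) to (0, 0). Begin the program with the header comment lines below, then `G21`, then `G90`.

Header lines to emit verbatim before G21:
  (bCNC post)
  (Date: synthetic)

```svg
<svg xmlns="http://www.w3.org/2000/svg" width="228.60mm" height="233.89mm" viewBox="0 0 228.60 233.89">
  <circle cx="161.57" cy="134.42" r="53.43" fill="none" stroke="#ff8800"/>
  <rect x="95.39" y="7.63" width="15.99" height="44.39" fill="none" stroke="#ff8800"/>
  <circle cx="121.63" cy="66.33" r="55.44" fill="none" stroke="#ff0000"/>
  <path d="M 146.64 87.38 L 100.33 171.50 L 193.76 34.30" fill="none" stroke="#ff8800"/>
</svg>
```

1 u = 1 mm; y_m = 233.89 − y.

[1] `<circle>` circle, #ff8800→cut S806 F890: (215.00,99.47) → (199.35,137.25) → (161.57,152.90) → (123.79,137.25) → (108.14,99.47) → (123.79,61.69) → (161.57,46.04) → (199.35,61.69) → (215.00,99.47) (closed)

[2] `<rect>` rectangle, #ff8800→cut S806 F890: (95.39,226.26) → (111.38,226.26) → (111.38,181.87) → (95.39,181.87) → (95.39,226.26) (closed)

[3] `<circle>` circle, #ff0000→score S518 F2147: (177.07,167.56) → (160.83,206.76) → (121.63,223.00) → (82.43,206.76) → (66.19,167.56) → (82.43,128.36) → (121.63,112.12) → (160.83,128.36) → (177.07,167.56) (closed)

[4] `<path>` open polyline, #ff8800→cut S806 F890: (146.64,146.51) → (100.33,62.39) → (193.76,199.59)

(bCNC post)
(Date: synthetic)
G21
G90
G0 X215.00 Y99.47
M3 S806
G1 X199.35 Y137.25 F890
G1 X161.57 Y152.90
G1 X123.79 Y137.25
G1 X108.14 Y99.47
G1 X123.79 Y61.69
G1 X161.57 Y46.04
G1 X199.35 Y61.69
G1 X215.00 Y99.47
M5
G0 X95.39 Y226.26
M3 S806
G1 X111.38 Y226.26 F890
G1 X111.38 Y181.87
G1 X95.39 Y181.87
G1 X95.39 Y226.26
M5
G0 X177.07 Y167.56
M3 S518
G1 X160.83 Y206.76 F2147
G1 X121.63 Y223.00
G1 X82.43 Y206.76
G1 X66.19 Y167.56
G1 X82.43 Y128.36
G1 X121.63 Y112.12
G1 X160.83 Y128.36
G1 X177.07 Y167.56
M5
G0 X146.64 Y146.51
M3 S806
G1 X100.33 Y62.39 F890
G1 X193.76 Y199.59
M5
G0 X0.00 Y0.00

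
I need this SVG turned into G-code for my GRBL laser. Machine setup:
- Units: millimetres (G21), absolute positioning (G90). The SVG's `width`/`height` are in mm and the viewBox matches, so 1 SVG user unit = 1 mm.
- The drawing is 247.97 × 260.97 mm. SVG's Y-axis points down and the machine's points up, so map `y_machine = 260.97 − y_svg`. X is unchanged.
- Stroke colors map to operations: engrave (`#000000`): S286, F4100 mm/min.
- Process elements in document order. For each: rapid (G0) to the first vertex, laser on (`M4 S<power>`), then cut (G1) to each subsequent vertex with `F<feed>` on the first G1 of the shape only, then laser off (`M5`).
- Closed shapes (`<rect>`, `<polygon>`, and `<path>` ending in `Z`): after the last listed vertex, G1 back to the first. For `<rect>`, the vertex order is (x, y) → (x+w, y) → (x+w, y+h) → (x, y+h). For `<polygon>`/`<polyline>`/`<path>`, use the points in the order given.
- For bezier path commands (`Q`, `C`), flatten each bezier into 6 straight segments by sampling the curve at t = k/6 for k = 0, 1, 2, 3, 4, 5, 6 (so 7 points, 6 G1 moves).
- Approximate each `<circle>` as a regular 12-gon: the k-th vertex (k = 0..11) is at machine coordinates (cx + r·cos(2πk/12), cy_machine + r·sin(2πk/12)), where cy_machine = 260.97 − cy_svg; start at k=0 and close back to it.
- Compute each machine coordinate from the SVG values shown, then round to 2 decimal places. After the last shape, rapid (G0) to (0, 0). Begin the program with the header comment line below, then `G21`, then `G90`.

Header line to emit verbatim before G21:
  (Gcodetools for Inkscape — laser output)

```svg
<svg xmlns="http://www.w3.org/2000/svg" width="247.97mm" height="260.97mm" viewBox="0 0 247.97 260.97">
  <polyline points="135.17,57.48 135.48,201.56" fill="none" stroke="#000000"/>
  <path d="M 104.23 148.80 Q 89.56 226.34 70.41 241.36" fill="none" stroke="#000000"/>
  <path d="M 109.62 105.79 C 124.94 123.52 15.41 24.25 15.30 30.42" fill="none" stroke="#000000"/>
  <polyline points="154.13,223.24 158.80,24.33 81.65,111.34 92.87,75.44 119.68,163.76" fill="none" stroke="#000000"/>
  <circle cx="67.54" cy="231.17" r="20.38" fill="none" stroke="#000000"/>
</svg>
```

(Gcodetools for Inkscape — laser output)
G21
G90
G0 X135.17 Y203.49
M4 S286
G1 X135.48 Y59.41 F4100
M5
G0 X104.23 Y112.17
M4 S286
G1 X99.22 Y88.06 F4100
G1 X93.95 Y67.42
G1 X88.44 Y50.26
G1 X82.68 Y36.57
G1 X76.67 Y26.35
G1 X70.41 Y19.61
M5
G0 X109.62 Y155.18
M4 S286
G1 X107.96 Y155.04 F4100
G1 X92.00 Y168.21
G1 X68.25 Y188.53
G1 X43.21 Y209.81
G1 X23.39 Y225.88
G1 X15.30 Y230.55
M5
G0 X154.13 Y37.73
M4 S286
G1 X158.80 Y236.64 F4100
G1 X81.65 Y149.63
G1 X92.87 Y185.53
G1 X119.68 Y97.21
M5
G0 X87.92 Y29.80
M4 S286
G1 X85.19 Y39.99 F4100
G1 X77.73 Y47.45
G1 X67.54 Y50.18
G1 X57.35 Y47.45
G1 X49.89 Y39.99
G1 X47.16 Y29.80
G1 X49.89 Y19.61
G1 X57.35 Y12.15
G1 X67.54 Y9.42
G1 X77.73 Y12.15
G1 X85.19 Y19.61
G1 X87.92 Y29.80
M5
G0 X0.00 Y0.00

viewBox `0 0 247.97 260.97` with mm width/height → 1 unit = 1 mm. Flip: y_m = 260.97 − y_svg.

**Shape 1** — `<polyline>` line segment, stroke `#000000` → engrave (S286, F4100). Machine vertices: (135.17,203.49) → (135.48,59.41). Open path.

**Shape 2** — `<path>` quadratic bezier, stroke `#000000` → engrave (S286, F4100). Control points (SVG): P0=(104.23,148.80), P1=(89.56,226.34), P2=(70.41,241.36); sampled at t=k/6. Machine vertices: (104.23,112.17) → (99.22,88.06) → (93.95,67.42) → (88.44,50.26) → (82.68,36.57) → (76.67,26.35) → (70.41,19.61). Open path.

**Shape 3** — `<path>` cubic bezier, stroke `#000000` → engrave (S286, F4100). Control points (SVG): P0=(109.62,105.79), P1=(124.94,123.52), P2=(15.41,24.25), P3=(15.30,30.42); sampled at t=k/6. Machine vertices: (109.62,155.18) → (107.96,155.04) → (92.00,168.21) → (68.25,188.53) → (43.21,209.81) → (23.39,225.88) → (15.30,230.55). Open path.

**Shape 4** — `<polyline>` open polyline, stroke `#000000` → engrave (S286, F4100). Machine vertices: (154.13,37.73) → (158.80,236.64) → (81.65,149.63) → (92.87,185.53) → (119.68,97.21). Open path.

**Shape 5** — `<circle>` circle, stroke `#000000` → engrave (S286, F4100). Machine vertices: (87.92,29.80) → (85.19,39.99) → (77.73,47.45) → (67.54,50.18) → (57.35,47.45) → (49.89,39.99) → (47.16,29.80) → (49.89,19.61) → (57.35,12.15) → (67.54,9.42) → (77.73,12.15) → (85.19,19.61) → (87.92,29.80). Closed: final G1 returns to the first vertex.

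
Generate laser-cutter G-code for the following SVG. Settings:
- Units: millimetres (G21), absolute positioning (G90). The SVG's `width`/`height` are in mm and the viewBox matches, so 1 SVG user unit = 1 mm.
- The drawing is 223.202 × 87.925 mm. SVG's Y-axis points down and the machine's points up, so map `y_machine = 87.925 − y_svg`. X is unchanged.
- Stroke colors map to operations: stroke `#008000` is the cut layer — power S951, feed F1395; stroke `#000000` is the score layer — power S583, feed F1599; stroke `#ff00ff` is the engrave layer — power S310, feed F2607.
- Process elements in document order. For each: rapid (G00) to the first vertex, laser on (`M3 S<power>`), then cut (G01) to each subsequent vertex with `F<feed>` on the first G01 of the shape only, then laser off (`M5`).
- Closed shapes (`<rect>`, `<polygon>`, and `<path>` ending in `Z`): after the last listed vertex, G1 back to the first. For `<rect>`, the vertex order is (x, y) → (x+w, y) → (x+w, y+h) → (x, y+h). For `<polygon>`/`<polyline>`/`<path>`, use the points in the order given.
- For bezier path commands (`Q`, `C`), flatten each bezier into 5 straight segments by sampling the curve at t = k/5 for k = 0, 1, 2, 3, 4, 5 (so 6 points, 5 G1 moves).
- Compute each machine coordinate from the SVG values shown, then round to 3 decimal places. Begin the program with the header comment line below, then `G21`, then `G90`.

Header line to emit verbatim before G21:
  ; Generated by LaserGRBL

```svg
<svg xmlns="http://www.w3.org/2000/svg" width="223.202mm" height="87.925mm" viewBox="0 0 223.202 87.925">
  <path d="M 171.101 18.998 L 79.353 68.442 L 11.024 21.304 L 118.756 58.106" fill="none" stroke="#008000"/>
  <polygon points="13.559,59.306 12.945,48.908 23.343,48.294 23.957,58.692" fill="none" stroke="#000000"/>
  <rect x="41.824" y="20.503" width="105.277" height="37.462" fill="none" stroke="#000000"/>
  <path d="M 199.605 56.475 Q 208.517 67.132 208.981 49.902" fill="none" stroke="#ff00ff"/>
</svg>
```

Since the viewBox matches the mm dimensions, user units are millimetres directly. The only transform is the Y-flip y_m = 87.925 − y_svg.

Shape 1 is a open polyline drawn with `<path>`. Its stroke #008000 means cut at S951, F1395. After flipping Y the toolpath is (171.101,68.927) → (79.353,19.483) → (11.024,66.621) → (118.756,29.819).

Shape 2 is a regular polygon drawn with `<polygon>`. Its stroke #000000 means score at S583, F1599. After flipping Y the toolpath is (13.559,28.619) → (12.945,39.017) → (23.343,39.631) → (23.957,29.233) → (13.559,28.619), returning to the start.

Shape 3 is a rectangle drawn with `<rect>`. Its stroke #000000 means score at S583, F1599. After flipping Y the toolpath is (41.824,67.422) → (147.101,67.422) → (147.101,29.960) → (41.824,29.960) → (41.824,67.422), returning to the start.

Shape 4 is a quadratic bezier drawn with `<path>`. Its stroke #ff00ff means engrave at S310, F2607. After flipping Y the toolpath is (199.605,31.450) → (202.832,28.303) → (205.383,27.386) → (207.258,28.701) → (208.457,32.246) → (208.981,38.023).

; Generated by LaserGRBL
G21
G90
G00 X171.101 Y68.927
M3 S951
G01 X79.353 Y19.483 F1395
G01 X11.024 Y66.621
G01 X118.756 Y29.819
M5
G00 X13.559 Y28.619
M3 S583
G01 X12.945 Y39.017 F1599
G01 X23.343 Y39.631
G01 X23.957 Y29.233
G01 X13.559 Y28.619
M5
G00 X41.824 Y67.422
M3 S583
G01 X147.101 Y67.422 F1599
G01 X147.101 Y29.960
G01 X41.824 Y29.960
G01 X41.824 Y67.422
M5
G00 X199.605 Y31.450
M3 S310
G01 X202.832 Y28.303 F2607
G01 X205.383 Y27.386
G01 X207.258 Y28.701
G01 X208.457 Y32.246
G01 X208.981 Y38.023
M5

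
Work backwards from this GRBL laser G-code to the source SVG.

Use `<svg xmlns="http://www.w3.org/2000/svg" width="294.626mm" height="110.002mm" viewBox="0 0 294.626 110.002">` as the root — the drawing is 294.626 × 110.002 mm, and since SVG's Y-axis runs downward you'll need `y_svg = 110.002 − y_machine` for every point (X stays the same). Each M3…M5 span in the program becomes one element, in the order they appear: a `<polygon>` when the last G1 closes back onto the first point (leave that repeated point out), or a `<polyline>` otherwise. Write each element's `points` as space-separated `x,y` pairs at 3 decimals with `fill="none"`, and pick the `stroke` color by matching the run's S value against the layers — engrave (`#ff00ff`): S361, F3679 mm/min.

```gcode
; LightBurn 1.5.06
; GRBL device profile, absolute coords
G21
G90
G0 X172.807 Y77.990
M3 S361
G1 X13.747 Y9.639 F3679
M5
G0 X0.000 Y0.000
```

Machine Y-up, SVG Y-down with viewBox height 110.002, so y_svg = 110.002 − y_machine; X carries over. Every run uses S361, so all elements get stroke `#ff00ff` (engrave).

Run 1: The run is open, so emit a `<polyline>` with points (Y-flipped): 172.807,32.012 13.747,100.363.

<svg xmlns="http://www.w3.org/2000/svg" width="294.626mm" height="110.002mm" viewBox="0 0 294.626 110.002">
  <polyline points="172.807,32.012 13.747,100.363" fill="none" stroke="#ff00ff"/>
</svg>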